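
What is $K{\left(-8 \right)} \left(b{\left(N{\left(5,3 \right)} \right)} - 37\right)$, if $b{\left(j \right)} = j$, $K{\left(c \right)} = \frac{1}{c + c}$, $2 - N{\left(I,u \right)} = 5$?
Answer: $\frac{5}{2} \approx 2.5$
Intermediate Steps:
$N{\left(I,u \right)} = -3$ ($N{\left(I,u \right)} = 2 - 5 = -3$)
$K{\left(c \right)} = \frac{1}{2 c}$
$K{\left(-8 \right)} \left(b{\left(N{\left(5,3 \right)} \right)} - 37\right) = \frac{1}{2 \left(-8\right)} \left(-3 - 37\right) = \frac{1}{2} \left(- \frac{1}{8}\right) \left(-40\right) = \left(- \frac{1}{16}\right) \left(-40\right) = \frac{5}{2}$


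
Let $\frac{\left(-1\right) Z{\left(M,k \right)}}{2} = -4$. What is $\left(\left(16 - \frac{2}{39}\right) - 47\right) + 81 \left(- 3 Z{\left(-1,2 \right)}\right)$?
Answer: $- \frac{77027}{39} \approx -1975.1$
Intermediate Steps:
$Z{\left(M,k \right)} = 8$ ($Z{\left(M,k \right)} = \left(-2\right) \left(-4\right) = 8$)
$\left(\left(16 - \frac{2}{39}\right) - 47\right) + 81 \left(- 3 Z{\left(-1,2 \right)}\right) = \left(\left(16 - \frac{2}{39}\right) - 47\right) + 81 \left(\left(-3\right) 8\right) = \left(\left(16 - \frac{2}{39}\right) - 47\right) + 81 \left(-24\right) = \left(\left(16 - \frac{2}{39}\right) - 47\right) - 1944 = \left(\frac{622}{39} - 47\right) - 1944 = - \frac{1211}{39} - 1944 = - \frac{77027}{39}$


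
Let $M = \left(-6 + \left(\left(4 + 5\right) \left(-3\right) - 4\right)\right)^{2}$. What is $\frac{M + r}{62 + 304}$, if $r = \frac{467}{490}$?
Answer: $\frac{223759}{59780} \approx 3.743$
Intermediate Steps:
$r = \frac{467}{490}$ ($r = 467 \cdot \frac{1}{490} = \frac{467}{490} \approx 0.95306$)
$M = 1369$ ($M = \left(-6 + \left(9 \left(-3\right) - 4\right)\right)^{2} = \left(-6 - 31\right)^{2} = \left(-37\right)^{2} = 1369$)
$\frac{M + r}{62 + 304} = \frac{1369 + \frac{467}{490}}{62 + 304} = \frac{671277}{490 \cdot 366} = \frac{671277}{490} \cdot \frac{1}{366} = \frac{223759}{59780}$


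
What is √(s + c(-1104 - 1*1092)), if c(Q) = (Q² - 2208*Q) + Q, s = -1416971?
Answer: √8252017 ≈ 2872.6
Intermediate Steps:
c(Q) = Q² - 2207*Q
√(s + c(-1104 - 1*1092)) = √(-1416971 + (-1104 - 1*1092)*(-2207 + (-1104 - 1*1092))) = √(-1416971 + (-1104 - 1092)*(-2207 + (-1104 - 1092))) = √(-1416971 - 2196*(-2207 - 2196)) = √(-1416971 - 2196*(-4403)) = √(-1416971 + 9668988) = √8252017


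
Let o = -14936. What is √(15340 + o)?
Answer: 2*√101 ≈ 20.100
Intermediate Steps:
√(15340 + o) = √(15340 - 14936) = √404 = 2*√101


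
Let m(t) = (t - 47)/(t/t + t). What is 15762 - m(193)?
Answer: 1528841/97 ≈ 15761.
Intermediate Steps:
m(t) = (-47 + t)/(1 + t)
15762 - m(193) = 15762 - (-47 + 193)/(1 + 193) = 15762 - 146/194 = 15762 - 1*73/97 = 15762 - 73/97 = 1528841/97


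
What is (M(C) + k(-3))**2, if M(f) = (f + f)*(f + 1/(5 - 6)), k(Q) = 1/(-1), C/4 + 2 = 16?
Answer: 37933281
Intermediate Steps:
C = 56 (C = -8 + 4*16 = -8 + 64 = 56)
k(Q) = -1
M(f) = 2*f*(-1 + f) (M(f) = (2*f)*(f + 1/(-1)) = (2*f)*(f - 1) = (2*f)*(-1 + f) = 2*f*(-1 + f))
(M(C) + k(-3))**2 = (2*56*(-1 + 56) - 1)**2 = (2*56*55 - 1)**2 = (6160 - 1)**2 = 6159**2 = 37933281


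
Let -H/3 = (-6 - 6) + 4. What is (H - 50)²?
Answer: 676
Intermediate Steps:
H = 24 (H = -3*((-6 - 6) + 4) = -3*(-12 + 4) = -3*(-8) = 24)
(H - 50)² = (24 - 50)² = (-26)² = 676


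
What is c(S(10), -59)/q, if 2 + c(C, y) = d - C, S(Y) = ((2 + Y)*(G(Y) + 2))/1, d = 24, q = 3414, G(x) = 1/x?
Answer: -8/8535 ≈ -0.00093732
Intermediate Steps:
S(Y) = (2 + Y)*(2 + 1/Y) (S(Y) = ((2 + Y)*(1/Y + 2))/1 = ((2 + Y)*(2 + 1/Y))*1 = (2 + Y)*(2 + 1/Y))
c(C, y) = 22 - C (c(C, y) = -2 + (24 - C) = 22 - C)
c(S(10), -59)/q = (22 - (5 + 2*10 + 2/10))/3414 = (22 - (5 + 20 + 2*(1/10)))*(1/3414) = (22 - (5 + 20 + 1/5))*(1/3414) = (22 - 1*126/5)*(1/3414) = (22 - 126/5)*(1/3414) = -16/5*1/3414 = -8/8535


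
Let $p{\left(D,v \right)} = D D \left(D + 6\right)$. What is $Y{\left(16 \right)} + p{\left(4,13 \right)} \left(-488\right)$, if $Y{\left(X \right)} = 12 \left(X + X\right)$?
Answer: $-77696$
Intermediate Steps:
$Y{\left(X \right)} = 24 X$ ($Y{\left(X \right)} = 12 \cdot 2 X = 24 X$)
$p{\left(D,v \right)} = D^{2} \left(6 + D\right)$
$Y{\left(16 \right)} + p{\left(4,13 \right)} \left(-488\right) = 24 \cdot 16 + 4^{2} \left(6 + 4\right) \left(-488\right) = 384 + 16 \cdot 10 \left(-488\right) = 384 + 160 \left(-488\right) = 384 - 78080 = -77696$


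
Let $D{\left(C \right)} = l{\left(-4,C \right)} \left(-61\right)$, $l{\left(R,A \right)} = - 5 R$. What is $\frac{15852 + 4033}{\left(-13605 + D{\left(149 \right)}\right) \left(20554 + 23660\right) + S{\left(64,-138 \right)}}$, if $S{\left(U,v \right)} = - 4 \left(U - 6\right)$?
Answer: $- \frac{19885}{655472782} \approx -3.0337 \cdot 10^{-5}$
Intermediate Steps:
$S{\left(U,v \right)} = 24 - 4 U$ ($S{\left(U,v \right)} = - 4 \left(-6 + U\right) = 24 - 4 U$)
$D{\left(C \right)} = -1220$ ($D{\left(C \right)} = \left(-5\right) \left(-4\right) \left(-61\right) = 20 \left(-61\right) = -1220$)
$\frac{15852 + 4033}{\left(-13605 + D{\left(149 \right)}\right) \left(20554 + 23660\right) + S{\left(64,-138 \right)}} = \frac{15852 + 4033}{\left(-13605 - 1220\right) \left(20554 + 23660\right) + \left(24 - 256\right)} = \frac{19885}{\left(-14825\right) 44214 + \left(24 - 256\right)} = \frac{19885}{-655472550 - 232} = \frac{19885}{-655472782} = 19885 \left(- \frac{1}{655472782}\right) = - \frac{19885}{655472782}$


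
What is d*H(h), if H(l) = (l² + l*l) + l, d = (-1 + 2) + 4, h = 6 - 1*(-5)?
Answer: 1265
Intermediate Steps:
h = 11 (h = 6 + 5 = 11)
d = 5 (d = 1 + 4 = 5)
H(l) = l + 2*l² (H(l) = (l² + l²) + l = 2*l² + l = l + 2*l²)
d*H(h) = 5*(11*(1 + 2*11)) = 5*(11*(1 + 22)) = 5*(11*23) = 5*253 = 1265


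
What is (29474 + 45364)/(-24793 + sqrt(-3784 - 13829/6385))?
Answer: -5923551369795/1962419007767 - 37419*I*sqrt(154355261565)/1962419007767 ≈ -3.0185 - 0.0074914*I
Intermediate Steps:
(29474 + 45364)/(-24793 + sqrt(-3784 - 13829/6385)) = 74838/(-24793 + sqrt(-3784 - 13829*1/6385)) = 74838/(-24793 + sqrt(-3784 - 13829/6385)) = 74838/(-24793 + sqrt(-24174669/6385)) = 74838/(-24793 + I*sqrt(154355261565)/6385)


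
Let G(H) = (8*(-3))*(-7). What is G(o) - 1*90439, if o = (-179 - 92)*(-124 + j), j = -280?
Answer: -90271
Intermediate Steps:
o = 109484 (o = (-179 - 92)*(-124 - 280) = -271*(-404) = 109484)
G(H) = 168 (G(H) = -24*(-7) = 168)
G(o) - 1*90439 = 168 - 1*90439 = 168 - 90439 = -90271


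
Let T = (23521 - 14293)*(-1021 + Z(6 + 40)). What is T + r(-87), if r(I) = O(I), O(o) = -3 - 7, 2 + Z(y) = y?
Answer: -9015766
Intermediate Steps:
Z(y) = -2 + y
O(o) = -10
r(I) = -10
T = -9015756 (T = (23521 - 14293)*(-1021 + (-2 + (6 + 40))) = 9228*(-1021 + (-2 + 46)) = 9228*(-1021 + 44) = 9228*(-977) = -9015756)
T + r(-87) = -9015756 - 10 = -9015766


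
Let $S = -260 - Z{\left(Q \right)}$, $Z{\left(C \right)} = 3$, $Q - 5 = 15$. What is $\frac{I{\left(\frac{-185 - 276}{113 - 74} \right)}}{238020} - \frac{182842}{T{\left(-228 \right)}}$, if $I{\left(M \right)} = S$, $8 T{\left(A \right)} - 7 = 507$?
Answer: $- \frac{174080278951}{61171140} \approx -2845.8$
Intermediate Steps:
$Q = 20$ ($Q = 5 + 15 = 20$)
$T{\left(A \right)} = \frac{257}{4}$ ($T{\left(A \right)} = \frac{7}{8} + \frac{1}{8} \cdot 507 = \frac{7}{8} + \frac{507}{8} = \frac{257}{4}$)
$S = -263$ ($S = -260 - 3 = -263$)
$I{\left(M \right)} = -263$
$\frac{I{\left(\frac{-185 - 276}{113 - 74} \right)}}{238020} - \frac{182842}{T{\left(-228 \right)}} = - \frac{263}{238020} - \frac{182842}{\frac{257}{4}} = \left(-263\right) \frac{1}{238020} - \frac{731368}{257} = - \frac{263}{238020} - \frac{731368}{257} = - \frac{174080278951}{61171140}$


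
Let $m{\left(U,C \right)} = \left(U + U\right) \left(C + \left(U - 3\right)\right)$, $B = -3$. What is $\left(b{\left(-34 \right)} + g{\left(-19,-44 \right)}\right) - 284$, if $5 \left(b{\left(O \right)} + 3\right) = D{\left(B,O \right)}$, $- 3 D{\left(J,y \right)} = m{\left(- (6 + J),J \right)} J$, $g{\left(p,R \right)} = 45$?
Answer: $- \frac{1156}{5} \approx -231.2$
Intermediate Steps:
$m{\left(U,C \right)} = 2 U \left(-3 + C + U\right)$ ($m{\left(U,C \right)} = 2 U \left(C + \left(-3 + U\right)\right) = 2 U \left(-3 + C + U\right)$)
$D{\left(J,y \right)} = - \frac{J \left(108 + 18 J\right)}{3}$ ($D{\left(J,y \right)} = - \frac{2 \left(- (6 + J)\right) \left(-3 + J - \left(6 + J\right)\right) J}{3} = - \frac{2 \left(-6 - J\right) \left(-3 + J - \left(6 + J\right)\right) J}{3} = - \frac{2 \left(-6 - J\right) \left(-9\right) J}{3} = - \frac{\left(108 + 18 J\right) J}{3} = - \frac{J \left(108 + 18 J\right)}{3}$)
$b{\left(O \right)} = \frac{39}{5}$ ($b{\left(O \right)} = -3 + \frac{\left(-6\right) \left(-3\right) \left(6 - 3\right)}{5} = -3 + \frac{\left(-6\right) \left(-3\right) 3}{5} = -3 + \frac{1}{5} \cdot 54 = -3 + \frac{54}{5} = \frac{39}{5}$)
$\left(b{\left(-34 \right)} + g{\left(-19,-44 \right)}\right) - 284 = \left(\frac{39}{5} + 45\right) - 284 = \frac{264}{5} - 284 = - \frac{1156}{5}$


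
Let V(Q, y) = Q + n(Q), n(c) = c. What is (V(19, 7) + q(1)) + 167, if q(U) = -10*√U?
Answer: 195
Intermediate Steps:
V(Q, y) = 2*Q (V(Q, y) = Q + Q = 2*Q)
(V(19, 7) + q(1)) + 167 = (2*19 - 10*√1) + 167 = (38 - 10*1) + 167 = (38 - 10) + 167 = 28 + 167 = 195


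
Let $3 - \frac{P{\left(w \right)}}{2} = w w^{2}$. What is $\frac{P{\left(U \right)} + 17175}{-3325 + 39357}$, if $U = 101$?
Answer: $- \frac{2043421}{36032} \approx -56.711$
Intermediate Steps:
$P{\left(w \right)} = 6 - 2 w^{3}$ ($P{\left(w \right)} = 6 - 2 w w^{2} = 6 - 2 w^{3}$)
$\frac{P{\left(U \right)} + 17175}{-3325 + 39357} = \frac{\left(6 - 2 \cdot 101^{3}\right) + 17175}{-3325 + 39357} = \frac{\left(6 - 2060602\right) + 17175}{36032} = \left(\left(6 - 2060602\right) + 17175\right) \frac{1}{36032} = \left(-2060596 + 17175\right) \frac{1}{36032} = \left(-2043421\right) \frac{1}{36032} = - \frac{2043421}{36032}$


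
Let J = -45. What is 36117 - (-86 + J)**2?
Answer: 18956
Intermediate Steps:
36117 - (-86 + J)**2 = 36117 - (-86 - 45)**2 = 36117 - 1*(-131)**2 = 36117 - 1*17161 = 36117 - 17161 = 18956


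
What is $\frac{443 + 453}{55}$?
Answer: $\frac{896}{55} \approx 16.291$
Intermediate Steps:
$\frac{443 + 453}{55} = 896 \cdot \frac{1}{55} = \frac{896}{55}$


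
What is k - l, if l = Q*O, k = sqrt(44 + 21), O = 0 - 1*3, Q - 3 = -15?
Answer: -36 + sqrt(65) ≈ -27.938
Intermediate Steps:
Q = -12 (Q = 3 - 15 = -12)
O = -3 (O = 0 - 3 = -3)
k = sqrt(65) ≈ 8.0623
l = 36 (l = -12*(-3) = 36)
k - l = sqrt(65) - 1*36 = sqrt(65) - 36 = -36 + sqrt(65)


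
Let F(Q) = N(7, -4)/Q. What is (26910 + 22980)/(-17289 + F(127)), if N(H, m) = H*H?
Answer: -3168015/1097827 ≈ -2.8857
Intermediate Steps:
N(H, m) = H²
F(Q) = 49/Q (F(Q) = 7²/Q = 49/Q)
(26910 + 22980)/(-17289 + F(127)) = (26910 + 22980)/(-17289 + 49/127) = 49890/(-17289 + 49*(1/127)) = 49890/(-17289 + 49/127) = 49890/(-2195654/127) = 49890*(-127/2195654) = -3168015/1097827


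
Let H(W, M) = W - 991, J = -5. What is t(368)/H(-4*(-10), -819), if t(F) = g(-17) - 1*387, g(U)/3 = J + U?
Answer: 151/317 ≈ 0.47634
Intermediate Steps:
g(U) = -15 + 3*U (g(U) = 3*(-5 + U) = -15 + 3*U)
H(W, M) = -991 + W
t(F) = -453 (t(F) = (-15 + 3*(-17)) - 1*387 = (-15 - 51) - 387 = -66 - 387 = -453)
t(368)/H(-4*(-10), -819) = -453/(-991 - 4*(-10)) = -453/(-991 + 40) = -453/(-951) = -453*(-1/951) = 151/317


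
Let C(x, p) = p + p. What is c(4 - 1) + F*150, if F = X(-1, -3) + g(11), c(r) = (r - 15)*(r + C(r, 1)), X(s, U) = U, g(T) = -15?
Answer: -2760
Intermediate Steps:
C(x, p) = 2*p
c(r) = (-15 + r)*(2 + r) (c(r) = (r - 15)*(r + 2*1) = (-15 + r)*(r + 2) = (-15 + r)*(2 + r))
F = -18 (F = -3 - 15 = -18)
c(4 - 1) + F*150 = (-30 + (4 - 1)² - 13*(4 - 1)) - 18*150 = (-30 + 3² - 13*3) - 2700 = (-30 + 9 - 39) - 2700 = -60 - 2700 = -2760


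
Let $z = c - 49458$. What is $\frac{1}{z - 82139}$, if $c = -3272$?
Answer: $- \frac{1}{134869} \approx -7.4146 \cdot 10^{-6}$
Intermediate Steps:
$z = -52730$ ($z = -3272 - 49458 = -52730$)
$\frac{1}{z - 82139} = \frac{1}{-52730 - 82139} = \frac{1}{-134869} = - \frac{1}{134869}$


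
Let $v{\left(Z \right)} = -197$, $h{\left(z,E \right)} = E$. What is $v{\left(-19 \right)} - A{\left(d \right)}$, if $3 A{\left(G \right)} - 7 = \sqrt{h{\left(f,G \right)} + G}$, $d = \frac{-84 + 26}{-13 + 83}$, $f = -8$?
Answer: $- \frac{598}{3} - \frac{i \sqrt{2030}}{105} \approx -199.33 - 0.4291 i$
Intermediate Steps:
$d = - \frac{29}{35}$ ($d = - \frac{58}{70} = \left(-58\right) \frac{1}{70} = - \frac{29}{35} \approx -0.82857$)
$A{\left(G \right)} = \frac{7}{3} + \frac{\sqrt{2} \sqrt{G}}{3}$ ($A{\left(G \right)} = \frac{7}{3} + \frac{\sqrt{G + G}}{3} = \frac{7}{3} + \frac{\sqrt{2 G}}{3} = \frac{7}{3} + \frac{\sqrt{2} \sqrt{G}}{3}$)
$v{\left(-19 \right)} - A{\left(d \right)} = -197 - \left(\frac{7}{3} + \frac{\sqrt{2} \sqrt{- \frac{29}{35}}}{3}\right) = -197 - \left(\frac{7}{3} + \frac{\sqrt{2} \frac{i \sqrt{1015}}{35}}{3}\right) = -197 - \left(\frac{7}{3} + \frac{i \sqrt{2030}}{105}\right) = - \frac{598}{3} - \frac{i \sqrt{2030}}{105}$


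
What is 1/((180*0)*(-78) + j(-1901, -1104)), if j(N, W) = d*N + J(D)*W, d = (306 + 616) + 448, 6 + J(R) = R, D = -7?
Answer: -1/2590018 ≈ -3.8610e-7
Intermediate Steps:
J(R) = -6 + R
d = 1370 (d = 922 + 448 = 1370)
j(N, W) = -13*W + 1370*N (j(N, W) = 1370*N + (-6 - 7)*W = 1370*N - 13*W = -13*W + 1370*N)
1/((180*0)*(-78) + j(-1901, -1104)) = 1/((180*0)*(-78) + (-13*(-1104) + 1370*(-1901))) = 1/(0*(-78) + (14352 - 2604370)) = 1/(0 - 2590018) = 1/(-2590018) = -1/2590018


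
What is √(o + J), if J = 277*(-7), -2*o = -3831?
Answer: I*√94/2 ≈ 4.8477*I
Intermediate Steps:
o = 3831/2 (o = -½*(-3831) = 3831/2 ≈ 1915.5)
J = -1939
√(o + J) = √(3831/2 - 1939) = √(-47/2) = I*√94/2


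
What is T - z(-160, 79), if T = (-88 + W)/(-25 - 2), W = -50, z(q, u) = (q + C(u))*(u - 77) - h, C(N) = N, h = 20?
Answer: 1684/9 ≈ 187.11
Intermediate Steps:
z(q, u) = -20 + (-77 + u)*(q + u) (z(q, u) = (q + u)*(u - 77) - 1*20 = (q + u)*(-77 + u) - 20 = (-77 + u)*(q + u) - 20 = -20 + (-77 + u)*(q + u))
T = 46/9 (T = (-88 - 50)/(-25 - 2) = -138/(-27) = -1/27*(-138) = 46/9 ≈ 5.1111)
T - z(-160, 79) = 46/9 - (-20 + 79² - 77*(-160) - 77*79 - 160*79) = 46/9 - (-20 + 6241 + 12320 - 6083 - 12640) = 46/9 - 1*(-182) = 46/9 + 182 = 1684/9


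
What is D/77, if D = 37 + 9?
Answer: 46/77 ≈ 0.59740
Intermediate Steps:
D = 46
D/77 = 46/77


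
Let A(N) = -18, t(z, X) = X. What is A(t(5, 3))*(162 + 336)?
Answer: -8964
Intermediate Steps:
A(t(5, 3))*(162 + 336) = -18*(162 + 336) = -18*498 = -8964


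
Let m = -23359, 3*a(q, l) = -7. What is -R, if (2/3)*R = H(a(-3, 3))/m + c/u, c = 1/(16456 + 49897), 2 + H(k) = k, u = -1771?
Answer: -109112503/392134750931 ≈ -0.00027825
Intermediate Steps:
a(q, l) = -7/3 (a(q, l) = (⅓)*(-7) = -7/3)
H(k) = -2 + k
c = 1/66353 ≈ 1.5071e-5
R = 109112503/392134750931 (R = 3*((-2 - 7/3)/(-23359) + (1/66353)/(-1771))/2 = 3*(-13/3*(-1/23359) + (1/66353)*(-1/1771))/2 = 3*(13/70077 - 1/117511163)/2 = (3/2)*(218225006/1176404252793) = 109112503/392134750931 ≈ 0.00027825)
-R = -1*109112503/392134750931 = -109112503/392134750931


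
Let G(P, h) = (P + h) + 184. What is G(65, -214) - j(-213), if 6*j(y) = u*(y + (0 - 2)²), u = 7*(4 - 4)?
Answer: 35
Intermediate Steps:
u = 0 (u = 7*0 = 0)
G(P, h) = 184 + P + h
j(y) = 0 (j(y) = (0*(y + (0 - 2)²))/6 = (0*(y + (-2)²))/6 = (0*(y + 4))/6 = (0*(4 + y))/6 = (⅙)*0 = 0)
G(65, -214) - j(-213) = (184 + 65 - 214) - 1*0 = 35 + 0 = 35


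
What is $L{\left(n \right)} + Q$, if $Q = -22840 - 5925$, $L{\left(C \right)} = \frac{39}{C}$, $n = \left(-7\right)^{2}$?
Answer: $- \frac{1409446}{49} \approx -28764.0$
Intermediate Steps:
$n = 49$
$Q = -28765$
$L{\left(n \right)} + Q = \frac{39}{49} - 28765 = - \frac{1409446}{49}$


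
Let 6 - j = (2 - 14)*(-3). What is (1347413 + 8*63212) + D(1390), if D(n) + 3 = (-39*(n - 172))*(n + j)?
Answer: -62749614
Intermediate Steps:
j = -30 (j = 6 - (2 - 14)*(-3) = 6 - (-12)*(-3) = 6 - 1*36 = 6 - 36 = -30)
D(n) = -3 + (-30 + n)*(6708 - 39*n) (D(n) = -3 + (-39*(n - 172))*(n - 30) = -3 + (-39*(-172 + n))*(-30 + n) = -3 + (6708 - 39*n)*(-30 + n) = -3 + (-30 + n)*(6708 - 39*n))
(1347413 + 8*63212) + D(1390) = (1347413 + 8*63212) + (-201243 - 39*1390² + 7878*1390) = (1347413 + 505696) + (-201243 - 39*1932100 + 10950420) = 1853109 + (-201243 - 75351900 + 10950420) = 1853109 - 64602723 = -62749614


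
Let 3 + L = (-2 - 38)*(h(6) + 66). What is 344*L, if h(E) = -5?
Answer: -840392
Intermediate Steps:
L = -2443 (L = -3 + (-2 - 38)*(-5 + 66) = -3 - 40*61 = -3 - 2440 = -2443)
344*L = 344*(-2443) = -840392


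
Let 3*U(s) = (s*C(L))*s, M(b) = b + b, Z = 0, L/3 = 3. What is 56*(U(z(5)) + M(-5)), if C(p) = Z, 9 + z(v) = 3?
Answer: -560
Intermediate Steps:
L = 9 (L = 3*3 = 9)
z(v) = -6 (z(v) = -9 + 3 = -6)
C(p) = 0
M(b) = 2*b
U(s) = 0 (U(s) = ((s*0)*s)/3 = (0*s)/3 = (⅓)*0 = 0)
56*(U(z(5)) + M(-5)) = 56*(0 + 2*(-5)) = 56*(0 - 10) = 56*(-10) = -560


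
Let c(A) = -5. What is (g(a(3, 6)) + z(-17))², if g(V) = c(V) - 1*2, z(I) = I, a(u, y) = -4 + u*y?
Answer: 576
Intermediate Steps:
g(V) = -7 (g(V) = -5 - 1*2 = -5 - 2 = -7)
(g(a(3, 6)) + z(-17))² = (-7 - 17)² = (-24)² = 576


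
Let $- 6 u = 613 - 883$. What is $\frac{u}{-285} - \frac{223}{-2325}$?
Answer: $- \frac{2738}{44175} \approx -0.061981$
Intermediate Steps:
$u = 45$ ($u = - \frac{613 - 883}{6} = \left(- \frac{1}{6}\right) \left(-270\right) = 45$)
$\frac{u}{-285} - \frac{223}{-2325} = \frac{45}{-285} - \frac{223}{-2325} = 45 \left(- \frac{1}{285}\right) - - \frac{223}{2325} = - \frac{3}{19} + \frac{223}{2325} = - \frac{2738}{44175}$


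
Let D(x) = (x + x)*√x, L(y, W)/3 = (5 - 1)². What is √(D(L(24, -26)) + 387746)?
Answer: √(387746 + 384*√3) ≈ 623.23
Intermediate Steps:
L(y, W) = 48 (L(y, W) = 3*(5 - 1)² = 3*4² = 3*16 = 48)
D(x) = 2*x^(3/2) (D(x) = (2*x)*√x = 2*x^(3/2))
√(D(L(24, -26)) + 387746) = √(2*48^(3/2) + 387746) = √(2*(192*√3) + 387746) = √(384*√3 + 387746) = √(387746 + 384*√3)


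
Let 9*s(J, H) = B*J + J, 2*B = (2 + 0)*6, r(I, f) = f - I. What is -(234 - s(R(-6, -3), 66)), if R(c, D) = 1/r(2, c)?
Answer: -16855/72 ≈ -234.10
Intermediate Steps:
B = 6 (B = ((2 + 0)*6)/2 = (2*6)/2 = (1/2)*12 = 6)
R(c, D) = 1/(-2 + c) (R(c, D) = 1/(c - 1*2) = 1/(c - 2) = 1/(-2 + c))
s(J, H) = 7*J/9 (s(J, H) = (6*J + J)/9 = (7*J)/9 = 7*J/9)
-(234 - s(R(-6, -3), 66)) = -(234 - 7/(9*(-2 - 6))) = -(234 - 7/(9*(-8))) = -(234 - 7*(-1)/(9*8)) = -(234 - 1*(-7/72)) = -(234 + 7/72) = -1*16855/72 = -16855/72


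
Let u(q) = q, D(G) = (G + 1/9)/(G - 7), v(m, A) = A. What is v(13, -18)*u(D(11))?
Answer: -50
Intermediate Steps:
D(G) = (⅑ + G)/(-7 + G) (D(G) = (G + ⅑)/(-7 + G) = (⅑ + G)/(-7 + G))
v(13, -18)*u(D(11)) = -18*(⅑ + 11)/(-7 + 11) = -18*100/(4*9) = -9*100/(2*9) = -18*25/9 = -50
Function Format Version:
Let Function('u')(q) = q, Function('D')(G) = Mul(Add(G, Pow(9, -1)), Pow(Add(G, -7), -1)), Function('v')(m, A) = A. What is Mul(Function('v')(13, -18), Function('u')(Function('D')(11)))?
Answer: -50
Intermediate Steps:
Function('D')(G) = Mul(Pow(Add(-7, G), -1), Add(Rational(1, 9), G)) (Function('D')(G) = Mul(Add(G, Rational(1, 9)), Pow(Add(-7, G), -1)) = Mul(Add(Rational(1, 9), G), Pow(Add(-7, G), -1)) = Mul(Pow(Add(-7, G), -1), Add(Rational(1, 9), G)))
Mul(Function('v')(13, -18), Function('u')(Function('D')(11))) = Mul(-18, Mul(Pow(Add(-7, 11), -1), Add(Rational(1, 9), 11))) = Mul(-18, Mul(Pow(4, -1), Rational(100, 9))) = Mul(-18, Mul(Rational(1, 4), Rational(100, 9))) = Mul(-18, Rational(25, 9)) = -50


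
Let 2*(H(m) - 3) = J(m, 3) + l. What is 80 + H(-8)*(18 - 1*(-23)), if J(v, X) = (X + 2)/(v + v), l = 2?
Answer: 7603/32 ≈ 237.59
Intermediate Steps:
J(v, X) = (2 + X)/(2*v) (J(v, X) = (2 + X)/((2*v)) = (2 + X)*(1/(2*v)) = (2 + X)/(2*v))
H(m) = 4 + 5/(4*m) (H(m) = 3 + ((2 + 3)/(2*m) + 2)/2 = 3 + ((1/2)*5/m + 2)/2 = 3 + (5/(2*m) + 2)/2 = 3 + (2 + 5/(2*m))/2 = 3 + (1 + 5/(4*m)) = 4 + 5/(4*m))
80 + H(-8)*(18 - 1*(-23)) = 80 + (4 + (5/4)/(-8))*(18 - 1*(-23)) = 80 + (4 + (5/4)*(-1/8))*(18 + 23) = 80 + (4 - 5/32)*41 = 80 + (123/32)*41 = 80 + 5043/32 = 7603/32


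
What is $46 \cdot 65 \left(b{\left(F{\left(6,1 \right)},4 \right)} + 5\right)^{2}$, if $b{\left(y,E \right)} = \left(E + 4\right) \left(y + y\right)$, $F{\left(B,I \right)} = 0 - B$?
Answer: $24760190$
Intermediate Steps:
$F{\left(B,I \right)} = - B$
$b{\left(y,E \right)} = 2 y \left(4 + E\right)$ ($b{\left(y,E \right)} = \left(4 + E\right) 2 y = 2 y \left(4 + E\right)$)
$46 \cdot 65 \left(b{\left(F{\left(6,1 \right)},4 \right)} + 5\right)^{2} = 46 \cdot 65 \left(2 \left(\left(-1\right) 6\right) \left(4 + 4\right) + 5\right)^{2} = 2990 \left(2 \left(-6\right) 8 + 5\right)^{2} = 2990 \left(-96 + 5\right)^{2} = 2990 \left(-91\right)^{2} = 2990 \cdot 8281 = 24760190$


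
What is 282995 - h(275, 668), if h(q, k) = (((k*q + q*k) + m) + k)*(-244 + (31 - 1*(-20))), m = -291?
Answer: 71263956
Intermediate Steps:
h(q, k) = 56163 - 193*k - 386*k*q (h(q, k) = (((k*q + q*k) - 291) + k)*(-244 + (31 - 1*(-20))) = (((k*q + k*q) - 291) + k)*(-244 + (31 + 20)) = ((2*k*q - 291) + k)*(-244 + 51) = ((-291 + 2*k*q) + k)*(-193) = (-291 + k + 2*k*q)*(-193) = 56163 - 193*k - 386*k*q)
282995 - h(275, 668) = 282995 - (56163 - 193*668 - 386*668*275) = 282995 - (56163 - 128924 - 70908200) = 282995 - 1*(-70980961) = 282995 + 70980961 = 71263956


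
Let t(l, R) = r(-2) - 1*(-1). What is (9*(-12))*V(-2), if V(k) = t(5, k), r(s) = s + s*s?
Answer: -324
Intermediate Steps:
r(s) = s + s²
t(l, R) = 3 (t(l, R) = -2*(1 - 2) - 1*(-1) = -2*(-1) + 1 = 2 + 1 = 3)
V(k) = 3
(9*(-12))*V(-2) = (9*(-12))*3 = -108*3 = -324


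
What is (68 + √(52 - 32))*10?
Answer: 680 + 20*√5 ≈ 724.72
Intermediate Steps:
(68 + √(52 - 32))*10 = (68 + √20)*10 = (68 + 2*√5)*10 = 680 + 20*√5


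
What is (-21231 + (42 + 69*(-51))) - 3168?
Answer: -27876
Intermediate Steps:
(-21231 + (42 + 69*(-51))) - 3168 = (-21231 + (42 - 3519)) - 3168 = (-21231 - 3477) - 3168 = -24708 - 3168 = -27876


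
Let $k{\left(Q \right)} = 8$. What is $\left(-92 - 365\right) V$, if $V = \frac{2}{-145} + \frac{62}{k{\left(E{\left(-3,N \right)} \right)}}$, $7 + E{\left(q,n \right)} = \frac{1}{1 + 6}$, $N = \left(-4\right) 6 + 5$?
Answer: $- \frac{2050559}{580} \approx -3535.4$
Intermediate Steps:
$N = -19$ ($N = -24 + 5 = -19$)
$E{\left(q,n \right)} = - \frac{48}{7}$ ($E{\left(q,n \right)} = -7 + \frac{1}{1 + 6} = -7 + \frac{1}{7} = - \frac{48}{7}$)
$V = \frac{4487}{580}$ ($V = \frac{2}{-145} + \frac{62}{8} = 2 \left(- \frac{1}{145}\right) + 62 \cdot \frac{1}{8} = - \frac{2}{145} + \frac{31}{4} = \frac{4487}{580} \approx 7.7362$)
$\left(-92 - 365\right) V = \left(-92 - 365\right) \frac{4487}{580} = \left(-457\right) \frac{4487}{580} = - \frac{2050559}{580}$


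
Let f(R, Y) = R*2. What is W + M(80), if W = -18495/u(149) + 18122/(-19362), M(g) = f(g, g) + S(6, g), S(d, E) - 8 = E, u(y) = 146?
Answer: 170156647/1413426 ≈ 120.39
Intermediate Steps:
S(d, E) = 8 + E
f(R, Y) = 2*R
M(g) = 8 + 3*g (M(g) = 2*g + (8 + g) = 8 + 3*g)
W = -180373001/1413426 (W = -18495/146 + 18122/(-19362) = -18495*1/146 + 18122*(-1/19362) = -18495/146 - 9061/9681 = -180373001/1413426 ≈ -127.61)
W + M(80) = -180373001/1413426 + (8 + 3*80) = -180373001/1413426 + (8 + 240) = -180373001/1413426 + 248 = 170156647/1413426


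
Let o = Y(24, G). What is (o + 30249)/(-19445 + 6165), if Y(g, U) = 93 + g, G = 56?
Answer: -15183/6640 ≈ -2.2866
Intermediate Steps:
o = 117 (o = 93 + 24 = 117)
(o + 30249)/(-19445 + 6165) = (117 + 30249)/(-19445 + 6165) = 30366/(-13280) = 30366*(-1/13280) = -15183/6640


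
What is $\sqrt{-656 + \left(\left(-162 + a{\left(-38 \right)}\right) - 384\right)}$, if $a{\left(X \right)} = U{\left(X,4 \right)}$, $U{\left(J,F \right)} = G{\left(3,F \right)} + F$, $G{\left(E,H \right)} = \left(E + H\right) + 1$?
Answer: $i \sqrt{1190} \approx 34.496 i$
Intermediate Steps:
$G{\left(E,H \right)} = 1 + E + H$
$U{\left(J,F \right)} = 4 + 2 F$ ($U{\left(J,F \right)} = \left(1 + 3 + F\right) + F = \left(4 + F\right) + F = 4 + 2 F$)
$a{\left(X \right)} = 12$ ($a{\left(X \right)} = 4 + 2 \cdot 4 = 4 + 8 = 12$)
$\sqrt{-656 + \left(\left(-162 + a{\left(-38 \right)}\right) - 384\right)} = \sqrt{-656 + \left(\left(-162 + 12\right) - 384\right)} = \sqrt{-656 - 534} = \sqrt{-1190} = i \sqrt{1190}$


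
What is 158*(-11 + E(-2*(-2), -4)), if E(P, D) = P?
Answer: -1106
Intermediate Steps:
158*(-11 + E(-2*(-2), -4)) = 158*(-11 - 2*(-2)) = 158*(-11 + 4) = 158*(-7) = -1106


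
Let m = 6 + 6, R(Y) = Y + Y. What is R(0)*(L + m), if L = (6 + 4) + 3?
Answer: 0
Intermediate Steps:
R(Y) = 2*Y
L = 13 (L = 10 + 3 = 13)
m = 12
R(0)*(L + m) = (2*0)*(13 + 12) = 0*25 = 0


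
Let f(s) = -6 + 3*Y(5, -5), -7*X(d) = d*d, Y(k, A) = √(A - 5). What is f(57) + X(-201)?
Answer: -40443/7 + 3*I*√10 ≈ -5777.6 + 9.4868*I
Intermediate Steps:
Y(k, A) = √(-5 + A)
X(d) = -d²/7 (X(d) = -d*d/7 = -d²/7)
f(s) = -6 + 3*I*√10 (f(s) = -6 + 3*√(-5 - 5) = -6 + 3*√(-10) = -6 + 3*(I*√10) = -6 + 3*I*√10)
f(57) + X(-201) = (-6 + 3*I*√10) - ⅐*(-201)² = (-6 + 3*I*√10) - ⅐*40401 = (-6 + 3*I*√10) - 40401/7 = -40443/7 + 3*I*√10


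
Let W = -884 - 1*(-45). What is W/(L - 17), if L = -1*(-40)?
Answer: -839/23 ≈ -36.478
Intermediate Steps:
L = 40
W = -839 (W = -884 + 45 = -839)
W/(L - 17) = -839/(40 - 17) = -839/23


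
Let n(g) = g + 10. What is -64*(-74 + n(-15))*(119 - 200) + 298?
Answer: -409238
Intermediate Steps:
n(g) = 10 + g
-64*(-74 + n(-15))*(119 - 200) + 298 = -64*(-74 + (10 - 15))*(119 - 200) + 298 = -64*(-74 - 5)*(-81) + 298 = -(-5056)*(-81) + 298 = -64*6399 + 298 = -409536 + 298 = -409238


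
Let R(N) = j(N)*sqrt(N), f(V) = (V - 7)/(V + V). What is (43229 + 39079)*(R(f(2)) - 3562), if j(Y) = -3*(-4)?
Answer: -293181096 + 493848*I*sqrt(5) ≈ -2.9318e+8 + 1.1043e+6*I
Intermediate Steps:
j(Y) = 12
f(V) = (-7 + V)/(2*V) (f(V) = (-7 + V)/((2*V)) = (-7 + V)*(1/(2*V)) = (-7 + V)/(2*V))
R(N) = 12*sqrt(N)
(43229 + 39079)*(R(f(2)) - 3562) = (43229 + 39079)*(12*sqrt((1/2)*(-7 + 2)/2) - 3562) = 82308*(12*sqrt((1/2)*(1/2)*(-5)) - 3562) = 82308*(12*sqrt(-5/4) - 3562) = 82308*(12*(I*sqrt(5)/2) - 3562) = 82308*(6*I*sqrt(5) - 3562) = 82308*(-3562 + 6*I*sqrt(5)) = -293181096 + 493848*I*sqrt(5)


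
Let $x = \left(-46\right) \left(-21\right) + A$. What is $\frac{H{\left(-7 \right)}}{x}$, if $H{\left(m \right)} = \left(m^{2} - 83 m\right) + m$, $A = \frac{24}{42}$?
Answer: $\frac{4361}{6766} \approx 0.64455$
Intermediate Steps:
$A = \frac{4}{7}$ ($A = 24 \cdot \frac{1}{42} = \frac{4}{7} \approx 0.57143$)
$H{\left(m \right)} = m^{2} - 82 m$
$x = \frac{6766}{7}$ ($x = \left(-46\right) \left(-21\right) + \frac{4}{7} = 966 + \frac{4}{7} = \frac{6766}{7} \approx 966.57$)
$\frac{H{\left(-7 \right)}}{x} = \frac{\left(-7\right) \left(-82 - 7\right)}{\frac{6766}{7}} = \left(-7\right) \left(-89\right) \frac{7}{6766} = 623 \cdot \frac{7}{6766} = \frac{4361}{6766}$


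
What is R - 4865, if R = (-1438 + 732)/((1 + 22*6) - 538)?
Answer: -1969619/405 ≈ -4863.3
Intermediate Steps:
R = 706/405 (R = -706/((1 + 132) - 538) = -706/(133 - 538) = -706/(-405) = -706*(-1/405) = 706/405 ≈ 1.7432)
R - 4865 = 706/405 - 4865 = -1969619/405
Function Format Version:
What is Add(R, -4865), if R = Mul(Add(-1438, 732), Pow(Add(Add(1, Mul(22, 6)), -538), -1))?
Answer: Rational(-1969619, 405) ≈ -4863.3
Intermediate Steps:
R = Rational(706, 405) (R = Mul(-706, Pow(Add(Add(1, 132), -538), -1)) = Mul(-706, Pow(Add(133, -538), -1)) = Mul(-706, Pow(-405, -1)) = Mul(-706, Rational(-1, 405)) = Rational(706, 405) ≈ 1.7432)
Add(R, -4865) = Add(Rational(706, 405), -4865) = Rational(-1969619, 405)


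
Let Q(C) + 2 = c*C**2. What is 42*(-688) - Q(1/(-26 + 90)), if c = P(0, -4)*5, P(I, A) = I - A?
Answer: -29587461/1024 ≈ -28894.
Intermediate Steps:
c = 20 (c = (0 - 1*(-4))*5 = (0 + 4)*5 = 4*5 = 20)
Q(C) = -2 + 20*C**2
42*(-688) - Q(1/(-26 + 90)) = 42*(-688) - (-2 + 20*(1/(-26 + 90))**2) = -28896 - (-2 + 20*(1/64)**2) = -28896 - (-2 + 20*(1/4096)) = -28896 - (-2 + 5/1024) = -28896 - 1*(-2043/1024) = -28896 + 2043/1024 = -29587461/1024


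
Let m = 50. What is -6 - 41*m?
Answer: -2056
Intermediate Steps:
-6 - 41*m = -6 - 41*50 = -6 - 2050 = -2056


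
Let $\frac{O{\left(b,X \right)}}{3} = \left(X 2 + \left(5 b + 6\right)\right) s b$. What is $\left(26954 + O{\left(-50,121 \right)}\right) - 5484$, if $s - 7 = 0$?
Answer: $23570$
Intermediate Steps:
$s = 7$ ($s = 7 + 0 = 7$)
$O{\left(b,X \right)} = 3 b \left(42 + 14 X + 35 b\right)$ ($O{\left(b,X \right)} = 3 \left(X 2 + \left(5 b + 6\right)\right) 7 b = 3 \left(2 X + \left(6 + 5 b\right)\right) 7 b = 3 \left(6 + 2 X + 5 b\right) 7 b = 3 \left(42 + 14 X + 35 b\right) b = 3 b \left(42 + 14 X + 35 b\right)$)
$\left(26954 + O{\left(-50,121 \right)}\right) - 5484 = \left(26954 + 21 \left(-50\right) \left(6 + 2 \cdot 121 + 5 \left(-50\right)\right)\right) - 5484 = \left(26954 + 21 \left(-50\right) \left(6 + 242 - 250\right)\right) - 5484 = \left(26954 + 21 \left(-50\right) \left(-2\right)\right) - 5484 = \left(26954 + 2100\right) - 5484 = 29054 - 5484 = 23570$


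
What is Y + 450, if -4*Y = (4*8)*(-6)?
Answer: 498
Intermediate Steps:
Y = 48 (Y = -4*8*(-6)/4 = -8*(-6) = -¼*(-192) = 48)
Y + 450 = 48 + 450 = 498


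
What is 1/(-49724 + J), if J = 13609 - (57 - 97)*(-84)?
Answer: -1/39475 ≈ -2.5332e-5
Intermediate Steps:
J = 10249 (J = 13609 - (-40)*(-84) = 13609 - 1*3360 = 13609 - 3360 = 10249)
1/(-49724 + J) = 1/(-49724 + 10249) = 1/(-39475) = -1/39475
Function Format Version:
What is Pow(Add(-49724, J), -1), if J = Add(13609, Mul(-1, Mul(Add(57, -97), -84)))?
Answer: Rational(-1, 39475) ≈ -2.5332e-5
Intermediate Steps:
J = 10249 (J = Add(13609, Mul(-1, Mul(-40, -84))) = Add(13609, Mul(-1, 3360)) = Add(13609, -3360) = 10249)
Pow(Add(-49724, J), -1) = Pow(Add(-49724, 10249), -1) = Pow(-39475, -1) = Rational(-1, 39475)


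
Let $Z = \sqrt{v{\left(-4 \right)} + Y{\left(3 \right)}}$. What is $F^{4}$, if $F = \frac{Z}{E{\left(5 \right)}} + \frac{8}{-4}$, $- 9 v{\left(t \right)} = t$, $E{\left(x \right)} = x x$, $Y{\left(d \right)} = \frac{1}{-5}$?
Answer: $\frac{\left(750 - \sqrt{55}\right)^{4}}{19775390625} \approx 15.376$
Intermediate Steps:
$Y{\left(d \right)} = - \frac{1}{5}$
$E{\left(x \right)} = x^{2}$
$v{\left(t \right)} = - \frac{t}{9}$
$Z = \frac{\sqrt{55}}{15}$ ($Z = \sqrt{\left(- \frac{1}{9}\right) \left(-4\right) - \frac{1}{5}} = \sqrt{\frac{4}{9} - \frac{1}{5}} = \sqrt{\frac{11}{45}} = \frac{\sqrt{55}}{15} \approx 0.49441$)
$F = -2 + \frac{\sqrt{55}}{375}$ ($F = \frac{\frac{1}{15} \sqrt{55}}{5^{2}} + \frac{8}{-4} = \frac{\frac{1}{15} \sqrt{55}}{25} + 8 \left(- \frac{1}{4}\right) = \frac{\sqrt{55}}{15} \cdot \frac{1}{25} - 2 = \frac{\sqrt{55}}{375} - 2 = -2 + \frac{\sqrt{55}}{375} \approx -1.9802$)
$F^{4} = \left(-2 + \frac{\sqrt{55}}{375}\right)^{4}$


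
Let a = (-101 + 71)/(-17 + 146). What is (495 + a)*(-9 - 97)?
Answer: -2255150/43 ≈ -52445.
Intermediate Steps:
a = -10/43 (a = -30/129 = -30*1/129 = -10/43 ≈ -0.23256)
(495 + a)*(-9 - 97) = (495 - 10/43)*(-9 - 97) = (21275/43)*(-106) = -2255150/43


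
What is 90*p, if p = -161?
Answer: -14490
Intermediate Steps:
90*p = 90*(-161) = -14490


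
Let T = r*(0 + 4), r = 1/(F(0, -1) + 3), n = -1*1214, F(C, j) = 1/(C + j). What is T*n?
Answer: -2428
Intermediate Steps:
n = -1214
r = ½ (r = 1/(1/(0 - 1) + 3) = 1/(1/(-1) + 3) = 1/(-1 + 3) = 1/2 = ½ ≈ 0.50000)
T = 2 (T = (0 + 4)/2 = (½)*4 = 2)
T*n = 2*(-1214) = -2428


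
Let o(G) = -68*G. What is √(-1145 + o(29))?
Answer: I*√3117 ≈ 55.83*I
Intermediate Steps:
√(-1145 + o(29)) = √(-1145 - 68*29) = √(-1145 - 1972) = √(-3117) = I*√3117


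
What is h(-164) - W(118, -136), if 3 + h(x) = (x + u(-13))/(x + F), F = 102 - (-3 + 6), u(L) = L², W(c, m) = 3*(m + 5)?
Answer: 5069/13 ≈ 389.92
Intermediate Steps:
W(c, m) = 15 + 3*m (W(c, m) = 3*(5 + m) = 15 + 3*m)
F = 99 (F = 102 - 1*3 = 102 - 3 = 99)
h(x) = -3 + (169 + x)/(99 + x) (h(x) = -3 + (x + (-13)²)/(x + 99) = -3 + (x + 169)/(99 + x) = -3 + (169 + x)/(99 + x))
h(-164) - W(118, -136) = 2*(-64 - 1*(-164))/(99 - 164) - (15 + 3*(-136)) = 2*(-64 + 164)/(-65) - (15 - 408) = 2*(-1/65)*100 - 1*(-393) = -40/13 + 393 = 5069/13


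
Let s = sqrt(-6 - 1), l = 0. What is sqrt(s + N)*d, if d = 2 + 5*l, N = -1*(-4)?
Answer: 2*sqrt(4 + I*sqrt(7)) ≈ 4.1942 + 1.2616*I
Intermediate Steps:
s = I*sqrt(7) (s = sqrt(-7) = I*sqrt(7) ≈ 2.6458*I)
N = 4
d = 2 (d = 2 + 5*0 = 2 + 0 = 2)
sqrt(s + N)*d = sqrt(I*sqrt(7) + 4)*2 = sqrt(4 + I*sqrt(7))*2 = 2*sqrt(4 + I*sqrt(7))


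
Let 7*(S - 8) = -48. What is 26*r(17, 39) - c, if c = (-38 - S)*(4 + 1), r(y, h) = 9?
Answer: 3008/7 ≈ 429.71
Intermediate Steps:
S = 8/7 (S = 8 + (⅐)*(-48) = 8 - 48/7 = 8/7 ≈ 1.1429)
c = -1370/7 (c = (-38 - 1*8/7)*(4 + 1) = (-38 - 8/7)*5 = -274/7*5 = -1370/7 ≈ -195.71)
26*r(17, 39) - c = 26*9 - 1*(-1370/7) = 234 + 1370/7 = 3008/7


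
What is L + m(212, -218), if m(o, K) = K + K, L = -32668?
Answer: -33104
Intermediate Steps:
m(o, K) = 2*K
L + m(212, -218) = -32668 + 2*(-218) = -32668 - 436 = -33104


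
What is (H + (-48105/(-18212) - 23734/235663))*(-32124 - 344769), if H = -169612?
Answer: 274357719782522427645/4291894556 ≈ 6.3925e+10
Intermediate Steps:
(H + (-48105/(-18212) - 23734/235663))*(-32124 - 344769) = (-169612 + (-48105/(-18212) - 23734/235663))*(-32124 - 344769) = (-169612 + (-48105*(-1/18212) - 23734*1/235663))*(-376893) = (-169612 + (48105/18212 - 23734/235663))*(-376893) = (-169612 + 10904325007/4291894556)*(-376893) = -727945915107265/4291894556*(-376893) = 274357719782522427645/4291894556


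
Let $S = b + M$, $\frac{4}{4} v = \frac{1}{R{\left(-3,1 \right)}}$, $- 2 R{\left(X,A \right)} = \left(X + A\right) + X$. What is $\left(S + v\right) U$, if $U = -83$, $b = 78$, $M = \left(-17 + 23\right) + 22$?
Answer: $- \frac{44156}{5} \approx -8831.2$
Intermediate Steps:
$M = 28$ ($M = 6 + 22 = 28$)
$R{\left(X,A \right)} = - X - \frac{A}{2}$ ($R{\left(X,A \right)} = - \frac{\left(X + A\right) + X}{2} = - \frac{\left(A + X\right) + X}{2} = - \frac{A + 2 X}{2} = - X - \frac{A}{2}$)
$v = \frac{2}{5}$ ($v = \frac{1}{\left(-1\right) \left(-3\right) - \frac{1}{2}} = \frac{1}{3 - \frac{1}{2}} = \frac{1}{\frac{5}{2}} = \frac{2}{5} \approx 0.4$)
$S = 106$ ($S = 78 + 28 = 106$)
$\left(S + v\right) U = \left(106 + \frac{2}{5}\right) \left(-83\right) = \frac{532}{5} \left(-83\right) = - \frac{44156}{5}$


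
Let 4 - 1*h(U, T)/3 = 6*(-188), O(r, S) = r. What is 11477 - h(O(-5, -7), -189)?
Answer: 8081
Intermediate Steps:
h(U, T) = 3396 (h(U, T) = 12 - 18*(-188) = 12 - 3*(-1128) = 12 + 3384 = 3396)
11477 - h(O(-5, -7), -189) = 11477 - 1*3396 = 11477 - 3396 = 8081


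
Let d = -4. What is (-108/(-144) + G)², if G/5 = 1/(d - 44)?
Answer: 961/2304 ≈ 0.41710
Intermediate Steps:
G = -5/48 (G = 5/(-4 - 44) = 5/(-48) = 5*(-1/48) = -5/48 ≈ -0.10417)
(-108/(-144) + G)² = (-108/(-144) - 5/48)² = (-108*(-1/144) - 5/48)² = (¾ - 5/48)² = (31/48)² = 961/2304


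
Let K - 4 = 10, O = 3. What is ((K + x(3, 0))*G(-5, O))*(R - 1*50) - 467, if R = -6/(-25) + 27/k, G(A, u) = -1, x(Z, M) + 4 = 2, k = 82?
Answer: 129323/1025 ≈ 126.17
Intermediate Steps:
x(Z, M) = -2 (x(Z, M) = -4 + 2 = -2)
K = 14 (K = 4 + 10 = 14)
R = 1167/2050 (R = -6/(-25) + 27/82 = -6*(-1/25) + 27*(1/82) = 6/25 + 27/82 = 1167/2050 ≈ 0.56927)
((K + x(3, 0))*G(-5, O))*(R - 1*50) - 467 = ((14 - 2)*(-1))*(1167/2050 - 1*50) - 467 = (12*(-1))*(1167/2050 - 50) - 467 = -12*(-101333/2050) - 467 = 607998/1025 - 467 = 129323/1025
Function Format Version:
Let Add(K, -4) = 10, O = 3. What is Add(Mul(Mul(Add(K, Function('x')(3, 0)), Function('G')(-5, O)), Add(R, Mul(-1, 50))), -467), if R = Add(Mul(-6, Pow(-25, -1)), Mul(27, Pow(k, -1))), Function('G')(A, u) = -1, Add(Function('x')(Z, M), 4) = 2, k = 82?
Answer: Rational(129323, 1025) ≈ 126.17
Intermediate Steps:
Function('x')(Z, M) = -2 (Function('x')(Z, M) = Add(-4, 2) = -2)
K = 14 (K = Add(4, 10) = 14)
R = Rational(1167, 2050) (R = Add(Mul(-6, Pow(-25, -1)), Mul(27, Pow(82, -1))) = Add(Mul(-6, Rational(-1, 25)), Mul(27, Rational(1, 82))) = Add(Rational(6, 25), Rational(27, 82)) = Rational(1167, 2050) ≈ 0.56927)
Add(Mul(Mul(Add(K, Function('x')(3, 0)), Function('G')(-5, O)), Add(R, Mul(-1, 50))), -467) = Add(Mul(Mul(Add(14, -2), -1), Add(Rational(1167, 2050), Mul(-1, 50))), -467) = Add(Mul(Mul(12, -1), Add(Rational(1167, 2050), -50)), -467) = Add(Mul(-12, Rational(-101333, 2050)), -467) = Add(Rational(607998, 1025), -467) = Rational(129323, 1025)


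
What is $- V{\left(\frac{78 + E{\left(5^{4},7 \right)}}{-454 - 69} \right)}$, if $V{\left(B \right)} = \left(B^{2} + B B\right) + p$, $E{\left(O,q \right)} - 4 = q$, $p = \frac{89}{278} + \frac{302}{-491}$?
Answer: $\frac{8849055637}{37336161442} \approx 0.23701$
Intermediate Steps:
$p = - \frac{40257}{136498}$ ($p = 89 \cdot \frac{1}{278} + 302 \left(- \frac{1}{491}\right) = \frac{89}{278} - \frac{302}{491} = - \frac{40257}{136498} \approx -0.29493$)
$E{\left(O,q \right)} = 4 + q$
$V{\left(B \right)} = - \frac{40257}{136498} + 2 B^{2}$ ($V{\left(B \right)} = \left(B^{2} + B B\right) - \frac{40257}{136498} = \left(B^{2} + B^{2}\right) - \frac{40257}{136498} = 2 B^{2} - \frac{40257}{136498} = - \frac{40257}{136498} + 2 B^{2}$)
$- V{\left(\frac{78 + E{\left(5^{4},7 \right)}}{-454 - 69} \right)} = - (- \frac{40257}{136498} + 2 \left(\frac{78 + \left(4 + 7\right)}{-454 - 69}\right)^{2}) = - (- \frac{40257}{136498} + 2 \left(\frac{78 + 11}{-523}\right)^{2}) = - (- \frac{40257}{136498} + 2 \left(89 \left(- \frac{1}{523}\right)\right)^{2}) = - (- \frac{40257}{136498} + 2 \left(- \frac{89}{523}\right)^{2}) = - (- \frac{40257}{136498} + 2 \cdot \frac{7921}{273529}) = - (- \frac{40257}{136498} + \frac{15842}{273529}) = \left(-1\right) \left(- \frac{8849055637}{37336161442}\right) = \frac{8849055637}{37336161442}$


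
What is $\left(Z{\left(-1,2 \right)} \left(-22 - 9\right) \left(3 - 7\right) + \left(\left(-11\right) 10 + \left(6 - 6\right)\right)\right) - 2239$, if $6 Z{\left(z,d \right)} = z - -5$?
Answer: $- \frac{6799}{3} \approx -2266.3$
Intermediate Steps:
$Z{\left(z,d \right)} = \frac{5}{6} + \frac{z}{6}$ ($Z{\left(z,d \right)} = \frac{z - -5}{6} = \frac{z + 5}{6} = \frac{5 + z}{6} = \frac{5}{6} + \frac{z}{6}$)
$\left(Z{\left(-1,2 \right)} \left(-22 - 9\right) \left(3 - 7\right) + \left(\left(-11\right) 10 + \left(6 - 6\right)\right)\right) - 2239 = \left(\left(\frac{5}{6} + \frac{1}{6} \left(-1\right)\right) \left(-22 - 9\right) \left(3 - 7\right) + \left(\left(-11\right) 10 + \left(6 - 6\right)\right)\right) - 2239 = \left(\left(\frac{5}{6} - \frac{1}{6}\right) \left(\left(-31\right) \left(-4\right)\right) + \left(-110 + \left(6 - 6\right)\right)\right) - 2239 = \left(\frac{2}{3} \cdot 124 + \left(-110 + 0\right)\right) - 2239 = \left(\frac{248}{3} - 110\right) - 2239 = - \frac{82}{3} - 2239 = - \frac{6799}{3}$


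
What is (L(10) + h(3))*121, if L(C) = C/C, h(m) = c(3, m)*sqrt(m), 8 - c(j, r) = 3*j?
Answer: 121 - 121*sqrt(3) ≈ -88.578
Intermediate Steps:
c(j, r) = 8 - 3*j
h(m) = -sqrt(m) (h(m) = (8 - 3*3)*sqrt(m) = (8 - 9)*sqrt(m) = -sqrt(m))
L(C) = 1
(L(10) + h(3))*121 = (1 - sqrt(3))*121 = 121 - 121*sqrt(3)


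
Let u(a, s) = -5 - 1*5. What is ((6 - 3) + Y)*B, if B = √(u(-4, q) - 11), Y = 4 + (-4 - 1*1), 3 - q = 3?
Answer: 2*I*√21 ≈ 9.1651*I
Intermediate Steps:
q = 0 (q = 3 - 1*3 = 3 - 3 = 0)
Y = -1 (Y = 4 + (-4 - 1) = 4 - 5 = -1)
u(a, s) = -10 (u(a, s) = -5 - 5 = -10)
B = I*√21 (B = √(-10 - 11) = √(-21) = I*√21 ≈ 4.5826*I)
((6 - 3) + Y)*B = ((6 - 3) - 1)*(I*√21) = (3 - 1)*(I*√21) = 2*(I*√21) = 2*I*√21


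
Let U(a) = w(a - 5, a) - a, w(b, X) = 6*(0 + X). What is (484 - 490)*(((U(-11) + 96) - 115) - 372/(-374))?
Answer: 81912/187 ≈ 438.03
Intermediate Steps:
w(b, X) = 6*X
U(a) = 5*a (U(a) = 6*a - a = 5*a)
(484 - 490)*(((U(-11) + 96) - 115) - 372/(-374)) = (484 - 490)*(((5*(-11) + 96) - 115) - 372/(-374)) = -6*(((-55 + 96) - 115) - 372*(-1/374)) = -6*((41 - 115) + 186/187) = -6*(-74 + 186/187) = -6*(-13652/187) = 81912/187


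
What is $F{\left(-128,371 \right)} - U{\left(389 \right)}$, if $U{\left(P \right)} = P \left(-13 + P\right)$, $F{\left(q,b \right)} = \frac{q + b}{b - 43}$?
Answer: $- \frac{47974349}{328} \approx -1.4626 \cdot 10^{5}$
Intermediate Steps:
$F{\left(q,b \right)} = \frac{b + q}{-43 + b}$
$F{\left(-128,371 \right)} - U{\left(389 \right)} = \frac{371 - 128}{-43 + 371} - 389 \left(-13 + 389\right) = \frac{1}{328} \cdot 243 - 389 \cdot 376 = \frac{1}{328} \cdot 243 - 146264 = \frac{243}{328} - 146264 = - \frac{47974349}{328}$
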